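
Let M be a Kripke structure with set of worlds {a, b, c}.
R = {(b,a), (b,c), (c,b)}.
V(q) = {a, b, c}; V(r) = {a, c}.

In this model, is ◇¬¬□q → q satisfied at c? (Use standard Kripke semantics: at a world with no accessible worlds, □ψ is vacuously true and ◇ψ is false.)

Yes

Recall that □ψ holds at a world iff ψ holds at every accessible world, and ◇ψ holds iff ψ holds at some accessible world.
At c: ◇¬¬□q is true, q is true, so ◇¬¬□q → q is true.
  At c: ◇¬¬□q requires ¬¬□q at some successor in {b}.
    ¬¬□q holds at b, so ◇¬¬□q is true at c.
      At b: ¬□q is false, so ¬¬□q is true.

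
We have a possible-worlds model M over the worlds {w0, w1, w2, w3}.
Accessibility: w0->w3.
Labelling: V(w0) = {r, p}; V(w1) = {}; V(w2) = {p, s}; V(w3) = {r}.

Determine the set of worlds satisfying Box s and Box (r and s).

Let φ = Box s and Box (r and s). Evaluate φ at each world:
  w0 (successors {w3}): φ is false.
  w1 (successors ∅): φ is true.
  w2 (successors ∅): φ is true.
  w3 (successors ∅): φ is true.
For instance, at w0:
  At w0: Box s is false, Box (r and s) is false, so Box s and Box (r and s) is false.
    At w0: Box s requires s at every successor {w3}.
      s fails at w3, so Box s is false at w0.
    At w0: Box (r and s) requires r and s at every successor {w3}.
      r and s fails at w3, so Box (r and s) is false at w0.
Satisfying worlds: {w1, w2, w3}

w1, w2, w3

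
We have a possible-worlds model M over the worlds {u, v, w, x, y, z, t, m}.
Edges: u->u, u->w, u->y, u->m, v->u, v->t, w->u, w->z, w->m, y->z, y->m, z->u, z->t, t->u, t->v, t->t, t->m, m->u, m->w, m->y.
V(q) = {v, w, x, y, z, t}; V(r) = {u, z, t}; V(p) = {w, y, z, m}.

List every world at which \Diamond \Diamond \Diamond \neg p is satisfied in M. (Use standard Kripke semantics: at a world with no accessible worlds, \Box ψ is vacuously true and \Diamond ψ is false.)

Let φ = \Diamond \Diamond \Diamond \neg p. Evaluate φ at each world:
  u (successors {u, w, y, m}): φ is true.
  v (successors {u, t}): φ is true.
  w (successors {u, z, m}): φ is true.
  x (successors ∅): φ is false.
  y (successors {z, m}): φ is true.
  z (successors {u, t}): φ is true.
  t (successors {u, v, t, m}): φ is true.
  m (successors {u, w, y}): φ is true.
For instance, at t:
  At t: \Diamond \Diamond \Diamond \neg p requires \Diamond \Diamond \neg p at some successor in {u, v, t, m}.
    \Diamond \Diamond \neg p holds at u, so \Diamond \Diamond \Diamond \neg p is true at t.
      At u: \Diamond \Diamond \neg p requires \Diamond \neg p at some successor in {u, w, y, m}.
        \Diamond \neg p holds at u, so \Diamond \Diamond \neg p is true at u.
Satisfying worlds: {u, v, w, y, z, t, m}

u, v, w, y, z, t, m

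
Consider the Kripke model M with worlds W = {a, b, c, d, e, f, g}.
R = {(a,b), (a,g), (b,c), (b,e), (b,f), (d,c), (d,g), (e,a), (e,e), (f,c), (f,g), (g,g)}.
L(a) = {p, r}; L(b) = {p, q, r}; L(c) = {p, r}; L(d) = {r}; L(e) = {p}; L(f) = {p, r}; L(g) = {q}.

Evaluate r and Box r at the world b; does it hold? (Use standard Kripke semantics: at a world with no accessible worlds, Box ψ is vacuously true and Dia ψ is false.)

No

Recall that Box ψ holds at a world iff ψ holds at every accessible world, and Dia ψ holds iff ψ holds at some accessible world.
At b: r is true, Box r is false, so r and Box r is false.
  At b: Box r requires r at every successor {c, e, f}.
    r fails at e, so Box r is false at b.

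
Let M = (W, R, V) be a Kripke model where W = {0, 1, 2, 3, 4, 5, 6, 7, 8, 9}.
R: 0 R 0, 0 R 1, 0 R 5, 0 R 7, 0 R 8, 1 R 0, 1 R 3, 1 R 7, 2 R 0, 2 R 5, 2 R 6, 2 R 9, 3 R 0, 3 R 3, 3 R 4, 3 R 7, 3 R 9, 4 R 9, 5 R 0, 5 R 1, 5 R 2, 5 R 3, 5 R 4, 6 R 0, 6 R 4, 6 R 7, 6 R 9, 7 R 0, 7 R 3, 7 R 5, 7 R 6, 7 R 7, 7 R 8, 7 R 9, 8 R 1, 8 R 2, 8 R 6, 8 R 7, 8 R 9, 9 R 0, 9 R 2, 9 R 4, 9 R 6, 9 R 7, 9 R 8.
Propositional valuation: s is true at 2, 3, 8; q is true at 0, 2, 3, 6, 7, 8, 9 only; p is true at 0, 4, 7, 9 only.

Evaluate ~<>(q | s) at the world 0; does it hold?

Recall that <>ψ holds at a world iff ψ holds at some accessible world.
At 0: <>(q | s) is true, so ~<>(q | s) is false.
  At 0: <>(q | s) requires q | s at some successor in {0, 1, 5, 7, 8}.
    q | s holds at 0, so <>(q | s) is true at 0.

No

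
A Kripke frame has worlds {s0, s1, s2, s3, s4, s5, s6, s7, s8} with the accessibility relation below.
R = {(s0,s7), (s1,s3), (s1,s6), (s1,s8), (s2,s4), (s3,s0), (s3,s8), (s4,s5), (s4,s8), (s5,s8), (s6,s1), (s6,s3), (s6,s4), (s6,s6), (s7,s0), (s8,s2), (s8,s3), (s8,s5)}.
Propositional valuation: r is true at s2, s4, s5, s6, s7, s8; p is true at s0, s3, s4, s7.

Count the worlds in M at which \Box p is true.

Let φ = \Box p. Evaluate φ at each world:
  s0 (successors {s7}): φ is true.
  s1 (successors {s3, s6, s8}): φ is false.
  s2 (successors {s4}): φ is true.
  s3 (successors {s0, s8}): φ is false.
  s4 (successors {s5, s8}): φ is false.
  s5 (successors {s8}): φ is false.
  s6 (successors {s1, s3, s4, s6}): φ is false.
  s7 (successors {s0}): φ is true.
  s8 (successors {s2, s3, s5}): φ is false.
For instance, at s1:
  At s1: \Box p requires p at every successor {s3, s6, s8}.
    p fails at s6, so \Box p is false at s1.
Satisfying worlds: {s0, s2, s7}

3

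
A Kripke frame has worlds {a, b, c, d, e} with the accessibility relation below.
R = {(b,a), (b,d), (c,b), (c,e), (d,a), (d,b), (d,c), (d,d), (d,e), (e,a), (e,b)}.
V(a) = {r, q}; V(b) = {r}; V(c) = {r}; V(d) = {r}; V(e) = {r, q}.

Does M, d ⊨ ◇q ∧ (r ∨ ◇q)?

Recall that ◇ψ holds at a world iff ψ holds at some accessible world.
At d: ◇q is true, r ∨ ◇q is true, so ◇q ∧ (r ∨ ◇q) is true.
  At d: ◇q requires q at some successor in {a, b, c, d, e}.
    q holds at a, so ◇q is true at d.
  At d: r is true, ◇q is true, so r ∨ ◇q is true.
    At d: ◇q requires q at some successor in {a, b, c, d, e}.
      q holds at a, so ◇q is true at d.

Yes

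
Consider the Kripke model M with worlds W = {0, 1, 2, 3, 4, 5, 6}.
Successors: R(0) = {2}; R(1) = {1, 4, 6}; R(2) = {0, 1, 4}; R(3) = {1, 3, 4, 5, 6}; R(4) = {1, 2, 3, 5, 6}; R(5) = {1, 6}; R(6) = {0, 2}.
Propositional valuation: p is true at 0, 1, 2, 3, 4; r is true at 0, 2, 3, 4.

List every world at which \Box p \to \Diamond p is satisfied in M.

0, 1, 2, 3, 4, 5, 6

Let φ = \Box p \to \Diamond p. Evaluate φ at each world:
  0 (successors {2}): φ is true.
  1 (successors {1, 4, 6}): φ is true.
  2 (successors {0, 1, 4}): φ is true.
  3 (successors {1, 3, 4, 5, 6}): φ is true.
  4 (successors {1, 2, 3, 5, 6}): φ is true.
  5 (successors {1, 6}): φ is true.
  6 (successors {0, 2}): φ is true.
For instance, at 4:
  At 4: \Box p is false, \Diamond p is true, so \Box p \to \Diamond p is true.
    At 4: \Box p requires p at every successor {1, 2, 3, 5, 6}.
      p fails at 5, so \Box p is false at 4.
    At 4: \Diamond p requires p at some successor in {1, 2, 3, 5, 6}.
      p holds at 1, so \Diamond p is true at 4.
Satisfying worlds: {0, 1, 2, 3, 4, 5, 6}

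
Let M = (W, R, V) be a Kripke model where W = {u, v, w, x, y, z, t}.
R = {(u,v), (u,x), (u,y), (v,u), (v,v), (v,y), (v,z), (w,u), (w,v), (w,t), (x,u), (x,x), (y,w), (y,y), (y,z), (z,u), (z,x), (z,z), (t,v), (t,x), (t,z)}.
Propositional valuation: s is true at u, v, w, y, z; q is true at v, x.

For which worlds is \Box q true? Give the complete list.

Let φ = \Box q. Evaluate φ at each world:
  u (successors {v, x, y}): φ is false.
  v (successors {u, v, y, z}): φ is false.
  w (successors {u, v, t}): φ is false.
  x (successors {u, x}): φ is false.
  y (successors {w, y, z}): φ is false.
  z (successors {u, x, z}): φ is false.
  t (successors {v, x, z}): φ is false.
For instance, at t:
  At t: \Box q requires q at every successor {v, x, z}.
    q fails at z, so \Box q is false at t.
Satisfying worlds: none.

none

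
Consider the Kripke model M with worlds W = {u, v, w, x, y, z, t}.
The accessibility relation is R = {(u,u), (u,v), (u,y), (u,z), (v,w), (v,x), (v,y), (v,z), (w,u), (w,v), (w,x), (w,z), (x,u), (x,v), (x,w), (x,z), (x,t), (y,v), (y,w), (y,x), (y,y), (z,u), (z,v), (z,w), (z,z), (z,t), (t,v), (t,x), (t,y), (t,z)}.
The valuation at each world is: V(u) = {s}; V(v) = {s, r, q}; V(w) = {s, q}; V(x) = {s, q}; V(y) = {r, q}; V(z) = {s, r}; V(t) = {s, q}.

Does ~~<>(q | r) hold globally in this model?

Let φ = ~~<>(q | r). Evaluate φ at each world:
  u (successors {u, v, y, z}): φ is true.
  v (successors {w, x, y, z}): φ is true.
  w (successors {u, v, x, z}): φ is true.
  x (successors {u, v, w, z, t}): φ is true.
  y (successors {v, w, x, y}): φ is true.
  z (successors {u, v, w, z, t}): φ is true.
  t (successors {v, x, y, z}): φ is true.
For instance, at v:
  At v: ~<>(q | r) is false, so ~~<>(q | r) is true.
    At v: <>(q | r) is true, so ~<>(q | r) is false.
      At v: <>(q | r) requires q | r at some successor in {w, x, y, z}.
        q | r holds at w, so <>(q | r) is true at v.

Yes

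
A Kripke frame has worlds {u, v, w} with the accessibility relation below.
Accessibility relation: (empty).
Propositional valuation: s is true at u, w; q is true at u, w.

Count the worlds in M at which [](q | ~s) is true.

Let φ = [](q | ~s). Evaluate φ at each world:
  u (successors ∅): φ is true.
  v (successors ∅): φ is true.
  w (successors ∅): φ is true.
For instance, at v:
  At v: no accessible worlds, so [](q | ~s) holds vacuously.
Satisfying worlds: {u, v, w}

3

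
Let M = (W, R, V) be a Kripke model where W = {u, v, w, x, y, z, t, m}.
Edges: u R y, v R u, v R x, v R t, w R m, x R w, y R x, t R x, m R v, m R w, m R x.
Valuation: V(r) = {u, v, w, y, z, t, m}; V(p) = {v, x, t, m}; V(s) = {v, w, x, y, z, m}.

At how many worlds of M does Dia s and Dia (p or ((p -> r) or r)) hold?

Recall that Dia ψ holds at a world iff ψ holds at some accessible world.
Let φ = Dia s and Dia (p or ((p -> r) or r)). Evaluate φ at each world:
  u (successors {y}): φ is true.
  v (successors {u, x, t}): φ is true.
  w (successors {m}): φ is true.
  x (successors {w}): φ is true.
  y (successors {x}): φ is true.
  z (successors ∅): φ is false.
  t (successors {x}): φ is true.
  m (successors {v, w, x}): φ is true.
For instance, at w:
  At w: Dia s is true, Dia (p or ((p -> r) or r)) is true, so Dia s and Dia (p or ((p -> r) or r)) is true.
    At w: Dia s requires s at some successor in {m}.
      s holds at m, so Dia s is true at w.
    At w: Dia (p or ((p -> r) or r)) requires p or ((p -> r) or r) at some successor in {m}.
      p or ((p -> r) or r) holds at m, so Dia (p or ((p -> r) or r)) is true at w.
Satisfying worlds: {u, v, w, x, y, t, m}

7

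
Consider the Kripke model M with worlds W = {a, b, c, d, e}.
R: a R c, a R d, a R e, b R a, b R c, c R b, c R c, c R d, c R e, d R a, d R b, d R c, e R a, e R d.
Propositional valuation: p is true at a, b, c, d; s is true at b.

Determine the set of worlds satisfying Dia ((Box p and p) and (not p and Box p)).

none

Let φ = Dia ((Box p and p) and (not p and Box p)). Evaluate φ at each world:
  a (successors {c, d, e}): φ is false.
  b (successors {a, c}): φ is false.
  c (successors {b, c, d, e}): φ is false.
  d (successors {a, b, c}): φ is false.
  e (successors {a, d}): φ is false.
For instance, at c:
  At c: Dia ((Box p and p) and (not p and Box p)) requires (Box p and p) and (not p and Box p) at some successor in {b, c, d, e}.
    At b: (Box p and p) and (not p and Box p) is false.
    At c: (Box p and p) and (not p and Box p) is false.
    At d: (Box p and p) and (not p and Box p) is false.
    At e: (Box p and p) and (not p and Box p) is false.
  So Dia ((Box p and p) and (not p and Box p)) is false at c.
Satisfying worlds: none.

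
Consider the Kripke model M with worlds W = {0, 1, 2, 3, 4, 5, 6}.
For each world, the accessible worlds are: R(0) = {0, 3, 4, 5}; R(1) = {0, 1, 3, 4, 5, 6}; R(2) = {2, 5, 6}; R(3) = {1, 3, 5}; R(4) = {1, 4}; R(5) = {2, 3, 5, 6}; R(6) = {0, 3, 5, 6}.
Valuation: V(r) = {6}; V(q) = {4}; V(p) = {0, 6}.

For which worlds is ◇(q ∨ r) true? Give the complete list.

0, 1, 2, 4, 5, 6

Let φ = ◇(q ∨ r). Evaluate φ at each world:
  0 (successors {0, 3, 4, 5}): φ is true.
  1 (successors {0, 1, 3, 4, 5, 6}): φ is true.
  2 (successors {2, 5, 6}): φ is true.
  3 (successors {1, 3, 5}): φ is false.
  4 (successors {1, 4}): φ is true.
  5 (successors {2, 3, 5, 6}): φ is true.
  6 (successors {0, 3, 5, 6}): φ is true.
For instance, at 0:
  At 0: ◇(q ∨ r) requires q ∨ r at some successor in {0, 3, 4, 5}.
    q ∨ r holds at 4, so ◇(q ∨ r) is true at 0.
Satisfying worlds: {0, 1, 2, 4, 5, 6}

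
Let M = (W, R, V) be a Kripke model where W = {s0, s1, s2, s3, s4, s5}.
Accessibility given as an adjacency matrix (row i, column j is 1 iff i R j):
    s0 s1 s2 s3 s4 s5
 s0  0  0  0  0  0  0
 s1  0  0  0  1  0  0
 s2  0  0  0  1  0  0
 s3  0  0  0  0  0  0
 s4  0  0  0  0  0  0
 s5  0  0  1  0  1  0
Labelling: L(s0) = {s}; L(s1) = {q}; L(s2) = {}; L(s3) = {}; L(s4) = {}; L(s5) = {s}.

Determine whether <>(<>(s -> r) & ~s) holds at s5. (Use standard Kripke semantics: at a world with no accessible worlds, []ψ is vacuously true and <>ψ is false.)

At s5: <>(<>(s -> r) & ~s) requires <>(s -> r) & ~s at some successor in {s2, s4}.
  <>(s -> r) & ~s holds at s2, so <>(<>(s -> r) & ~s) is true at s5.
    At s2: <>(s -> r) is true, ~s is true, so <>(s -> r) & ~s is true.
      At s2: <>(s -> r) requires s -> r at some successor in {s3}.
        s -> r holds at s3, so <>(s -> r) is true at s2.

Yes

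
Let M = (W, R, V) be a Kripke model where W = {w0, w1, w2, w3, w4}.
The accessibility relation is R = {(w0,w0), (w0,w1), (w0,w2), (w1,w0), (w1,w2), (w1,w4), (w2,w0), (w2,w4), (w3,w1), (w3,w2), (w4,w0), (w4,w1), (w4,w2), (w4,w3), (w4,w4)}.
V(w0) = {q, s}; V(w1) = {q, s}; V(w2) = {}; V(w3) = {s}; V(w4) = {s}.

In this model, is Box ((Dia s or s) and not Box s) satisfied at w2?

Yes

At w2: Box ((Dia s or s) and not Box s) requires (Dia s or s) and not Box s at every successor {w0, w4}.
    At w0: Dia s or s is true, not Box s is true, so (Dia s or s) and not Box s is true.
      At w0: Dia s is true, s is true, so Dia s or s is true.
      At w0: Box s is false, so not Box s is true.
    At w4: Dia s or s is true, not Box s is true, so (Dia s or s) and not Box s is true.
      At w4: Dia s is true, s is true, so Dia s or s is true.
      At w4: Box s is false, so not Box s is true.
So Box ((Dia s or s) and not Box s) is true at w2.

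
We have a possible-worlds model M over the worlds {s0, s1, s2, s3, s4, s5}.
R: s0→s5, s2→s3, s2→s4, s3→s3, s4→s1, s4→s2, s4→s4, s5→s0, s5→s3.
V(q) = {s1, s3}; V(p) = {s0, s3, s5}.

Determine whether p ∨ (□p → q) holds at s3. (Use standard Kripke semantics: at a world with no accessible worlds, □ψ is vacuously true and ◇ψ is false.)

At s3: p is true, □p → q is true, so p ∨ (□p → q) is true.
  At s3: □p is true, q is true, so □p → q is true.
    At s3: □p requires p at every successor {s3}.
      At s3: p is true.
    So □p is true at s3.

Yes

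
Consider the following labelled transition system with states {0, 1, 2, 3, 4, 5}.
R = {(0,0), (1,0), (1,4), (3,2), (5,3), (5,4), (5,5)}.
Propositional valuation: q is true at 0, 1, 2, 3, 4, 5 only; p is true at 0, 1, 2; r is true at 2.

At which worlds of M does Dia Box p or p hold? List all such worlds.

0, 1, 2, 3, 5

Let φ = Dia Box p or p. Evaluate φ at each world:
  0 (successors {0}): φ is true.
  1 (successors {0, 4}): φ is true.
  2 (successors ∅): φ is true.
  3 (successors {2}): φ is true.
  4 (successors ∅): φ is false.
  5 (successors {3, 4, 5}): φ is true.
For instance, at 3:
  At 3: Dia Box p is true, p is false, so Dia Box p or p is true.
    At 3: Dia Box p requires Box p at some successor in {2}.
      Box p holds at 2, so Dia Box p is true at 3.
Satisfying worlds: {0, 1, 2, 3, 5}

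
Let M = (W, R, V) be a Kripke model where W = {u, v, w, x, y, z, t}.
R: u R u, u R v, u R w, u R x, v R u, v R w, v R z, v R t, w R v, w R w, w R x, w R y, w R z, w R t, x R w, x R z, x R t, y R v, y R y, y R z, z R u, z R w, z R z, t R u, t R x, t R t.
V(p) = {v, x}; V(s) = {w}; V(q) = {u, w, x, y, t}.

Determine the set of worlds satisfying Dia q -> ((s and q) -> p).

u, v, x, y, z, t

Let φ = Dia q -> ((s and q) -> p). Evaluate φ at each world:
  u (successors {u, v, w, x}): φ is true.
  v (successors {u, w, z, t}): φ is true.
  w (successors {v, w, x, y, z, t}): φ is false.
  x (successors {w, z, t}): φ is true.
  y (successors {v, y, z}): φ is true.
  z (successors {u, w, z}): φ is true.
  t (successors {u, x, t}): φ is true.
For instance, at y:
  At y: Dia q is true, (s and q) -> p is true, so Dia q -> ((s and q) -> p) is true.
    At y: Dia q requires q at some successor in {v, y, z}.
      q holds at y, so Dia q is true at y.
Satisfying worlds: {u, v, x, y, z, t}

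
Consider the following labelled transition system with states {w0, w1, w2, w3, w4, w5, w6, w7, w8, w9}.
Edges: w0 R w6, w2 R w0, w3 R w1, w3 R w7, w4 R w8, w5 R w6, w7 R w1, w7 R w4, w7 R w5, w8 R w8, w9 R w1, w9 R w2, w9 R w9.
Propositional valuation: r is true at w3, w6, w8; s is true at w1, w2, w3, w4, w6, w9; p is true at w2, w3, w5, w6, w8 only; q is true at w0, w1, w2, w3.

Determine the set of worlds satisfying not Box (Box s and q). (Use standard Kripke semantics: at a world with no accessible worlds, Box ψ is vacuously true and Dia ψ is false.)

Let φ = not Box (Box s and q). Evaluate φ at each world:
  w0 (successors {w6}): φ is true.
  w1 (successors ∅): φ is false.
  w2 (successors {w0}): φ is false.
  w3 (successors {w1, w7}): φ is true.
  w4 (successors {w8}): φ is true.
  w5 (successors {w6}): φ is true.
  w6 (successors ∅): φ is false.
  w7 (successors {w1, w4, w5}): φ is true.
  w8 (successors {w8}): φ is true.
  w9 (successors {w1, w2, w9}): φ is true.
For instance, at w9:
  At w9: Box (Box s and q) is false, so not Box (Box s and q) is true.
    At w9: Box (Box s and q) requires Box s and q at every successor {w1, w2, w9}.
      Box s and q fails at w2, so Box (Box s and q) is false at w9.
Satisfying worlds: {w0, w3, w4, w5, w7, w8, w9}

w0, w3, w4, w5, w7, w8, w9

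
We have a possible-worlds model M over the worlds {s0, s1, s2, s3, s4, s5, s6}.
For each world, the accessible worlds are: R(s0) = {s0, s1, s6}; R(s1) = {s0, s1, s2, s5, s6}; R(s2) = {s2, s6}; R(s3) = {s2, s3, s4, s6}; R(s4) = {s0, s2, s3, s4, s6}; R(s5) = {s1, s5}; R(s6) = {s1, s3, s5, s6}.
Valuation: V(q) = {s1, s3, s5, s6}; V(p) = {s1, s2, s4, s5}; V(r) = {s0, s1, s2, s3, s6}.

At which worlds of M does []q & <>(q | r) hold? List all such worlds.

Let φ = []q & <>(q | r). Evaluate φ at each world:
  s0 (successors {s0, s1, s6}): φ is false.
  s1 (successors {s0, s1, s2, s5, s6}): φ is false.
  s2 (successors {s2, s6}): φ is false.
  s3 (successors {s2, s3, s4, s6}): φ is false.
  s4 (successors {s0, s2, s3, s4, s6}): φ is false.
  s5 (successors {s1, s5}): φ is true.
  s6 (successors {s1, s3, s5, s6}): φ is true.
For instance, at s0:
  At s0: []q is false, <>(q | r) is true, so []q & <>(q | r) is false.
    At s0: []q requires q at every successor {s0, s1, s6}.
      q fails at s0, so []q is false at s0.
    At s0: <>(q | r) requires q | r at some successor in {s0, s1, s6}.
      q | r holds at s0, so <>(q | r) is true at s0.
Satisfying worlds: {s5, s6}

s5, s6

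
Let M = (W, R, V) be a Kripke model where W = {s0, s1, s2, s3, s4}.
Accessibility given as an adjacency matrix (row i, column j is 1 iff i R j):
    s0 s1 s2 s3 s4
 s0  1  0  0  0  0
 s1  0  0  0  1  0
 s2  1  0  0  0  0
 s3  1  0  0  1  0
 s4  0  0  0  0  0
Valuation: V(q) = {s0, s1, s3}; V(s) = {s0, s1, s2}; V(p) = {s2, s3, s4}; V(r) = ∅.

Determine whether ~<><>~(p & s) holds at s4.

At s4: <><>~(p & s) is false, so ~<><>~(p & s) is true.
  At s4: no accessible worlds, so <><>~(p & s) is false.

Yes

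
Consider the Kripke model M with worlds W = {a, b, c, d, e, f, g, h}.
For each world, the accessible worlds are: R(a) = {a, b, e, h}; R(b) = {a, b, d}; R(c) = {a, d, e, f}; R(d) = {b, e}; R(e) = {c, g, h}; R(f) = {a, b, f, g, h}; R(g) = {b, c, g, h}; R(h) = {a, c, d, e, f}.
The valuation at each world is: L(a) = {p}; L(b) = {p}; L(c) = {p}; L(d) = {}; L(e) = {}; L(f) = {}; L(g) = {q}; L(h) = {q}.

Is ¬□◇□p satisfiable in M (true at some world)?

Yes

Let φ = ¬□◇□p. Evaluate φ at each world:
  a (successors {a, b, e, h}): φ is true.
  b (successors {a, b, d}): φ is true.
  c (successors {a, d, e, f}): φ is true.
  d (successors {b, e}): φ is true.
  e (successors {c, g, h}): φ is true.
  f (successors {a, b, f, g, h}): φ is true.
  g (successors {b, c, g, h}): φ is true.
  h (successors {a, c, d, e, f}): φ is true.
Detail at a (witness):
  At a: □◇□p is false, so ¬□◇□p is true.
    At a: □◇□p requires ◇□p at every successor {a, b, e, h}.
      ◇□p fails at a, so □◇□p is false at a.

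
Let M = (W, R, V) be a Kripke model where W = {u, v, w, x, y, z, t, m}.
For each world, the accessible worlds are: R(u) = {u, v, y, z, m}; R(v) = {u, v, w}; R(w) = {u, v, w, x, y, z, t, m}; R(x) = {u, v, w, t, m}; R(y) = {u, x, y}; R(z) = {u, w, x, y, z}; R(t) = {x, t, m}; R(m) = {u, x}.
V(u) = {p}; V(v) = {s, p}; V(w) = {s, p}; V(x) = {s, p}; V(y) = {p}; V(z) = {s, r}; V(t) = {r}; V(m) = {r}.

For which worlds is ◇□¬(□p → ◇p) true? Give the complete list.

Let φ = ◇□¬(□p → ◇p). Evaluate φ at each world:
  u (successors {u, v, y, z, m}): φ is false.
  v (successors {u, v, w}): φ is false.
  w (successors {u, v, w, x, y, z, t, m}): φ is false.
  x (successors {u, v, w, t, m}): φ is false.
  y (successors {u, x, y}): φ is false.
  z (successors {u, w, x, y, z}): φ is false.
  t (successors {x, t, m}): φ is false.
  m (successors {u, x}): φ is false.
For instance, at z:
  At z: ◇□¬(□p → ◇p) requires □¬(□p → ◇p) at some successor in {u, w, x, y, z}.
    At u: □¬(□p → ◇p) is false.
    At w: □¬(□p → ◇p) is false.
    At x: □¬(□p → ◇p) is false.
    At y: □¬(□p → ◇p) is false.
    At z: □¬(□p → ◇p) is false.
  So ◇□¬(□p → ◇p) is false at z.
Satisfying worlds: none.

none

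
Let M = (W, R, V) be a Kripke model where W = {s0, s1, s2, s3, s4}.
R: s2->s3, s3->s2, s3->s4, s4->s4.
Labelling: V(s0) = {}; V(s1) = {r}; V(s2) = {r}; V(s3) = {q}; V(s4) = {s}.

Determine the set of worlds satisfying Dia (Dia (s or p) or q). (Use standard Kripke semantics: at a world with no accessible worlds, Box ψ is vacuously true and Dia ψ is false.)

Recall that Dia ψ holds at a world iff ψ holds at some accessible world.
Let φ = Dia (Dia (s or p) or q). Evaluate φ at each world:
  s0 (successors ∅): φ is false.
  s1 (successors ∅): φ is false.
  s2 (successors {s3}): φ is true.
  s3 (successors {s2, s4}): φ is true.
  s4 (successors {s4}): φ is true.
For instance, at s3:
  At s3: Dia (Dia (s or p) or q) requires Dia (s or p) or q at some successor in {s2, s4}.
    Dia (s or p) or q holds at s4, so Dia (Dia (s or p) or q) is true at s3.
      At s4: Dia (s or p) is true, q is false, so Dia (s or p) or q is true.
Satisfying worlds: {s2, s3, s4}

s2, s3, s4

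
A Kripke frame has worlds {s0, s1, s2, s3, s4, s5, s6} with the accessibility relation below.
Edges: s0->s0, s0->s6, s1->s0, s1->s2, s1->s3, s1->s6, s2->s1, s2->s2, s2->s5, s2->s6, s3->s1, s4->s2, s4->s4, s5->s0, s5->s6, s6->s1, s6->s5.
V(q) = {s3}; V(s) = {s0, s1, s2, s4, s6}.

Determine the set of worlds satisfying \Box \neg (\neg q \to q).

s0, s2, s3, s4, s5, s6

Let φ = \Box \neg (\neg q \to q). Evaluate φ at each world:
  s0 (successors {s0, s6}): φ is true.
  s1 (successors {s0, s2, s3, s6}): φ is false.
  s2 (successors {s1, s2, s5, s6}): φ is true.
  s3 (successors {s1}): φ is true.
  s4 (successors {s2, s4}): φ is true.
  s5 (successors {s0, s6}): φ is true.
  s6 (successors {s1, s5}): φ is true.
For instance, at s1:
  At s1: \Box \neg (\neg q \to q) requires \neg (\neg q \to q) at every successor {s0, s2, s3, s6}.
    \neg (\neg q \to q) fails at s3, so \Box \neg (\neg q \to q) is false at s1.
Satisfying worlds: {s0, s2, s3, s4, s5, s6}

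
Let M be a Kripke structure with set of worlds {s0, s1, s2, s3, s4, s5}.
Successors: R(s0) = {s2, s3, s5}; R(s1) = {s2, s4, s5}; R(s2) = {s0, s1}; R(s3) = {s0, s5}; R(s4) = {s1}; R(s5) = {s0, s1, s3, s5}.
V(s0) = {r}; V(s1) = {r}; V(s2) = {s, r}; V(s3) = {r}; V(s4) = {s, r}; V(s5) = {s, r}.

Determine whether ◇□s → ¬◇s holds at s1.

Yes

Recall that □ψ holds at a world iff ψ holds at every accessible world, and ◇ψ holds iff ψ holds at some accessible world.
At s1: ◇□s is false, ¬◇s is false, so ◇□s → ¬◇s is true.
  At s1: ◇□s requires □s at some successor in {s2, s4, s5}.
    At s2: □s is false.
    At s4: □s is false.
    At s5: □s is false.
  So ◇□s is false at s1.
  At s1: ◇s is true, so ¬◇s is false.
    At s1: ◇s requires s at some successor in {s2, s4, s5}.
      s holds at s2, so ◇s is true at s1.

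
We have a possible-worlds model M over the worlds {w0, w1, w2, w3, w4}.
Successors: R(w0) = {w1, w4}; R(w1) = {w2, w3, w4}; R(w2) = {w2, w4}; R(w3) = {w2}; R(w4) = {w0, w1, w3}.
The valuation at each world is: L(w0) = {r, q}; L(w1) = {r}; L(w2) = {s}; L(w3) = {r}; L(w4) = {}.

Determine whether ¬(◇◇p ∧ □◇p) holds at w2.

Recall that □ψ holds at a world iff ψ holds at every accessible world, and ◇ψ holds iff ψ holds at some accessible world.
At w2: ◇◇p ∧ □◇p is false, so ¬(◇◇p ∧ □◇p) is true.
  At w2: ◇◇p is false, □◇p is false, so ◇◇p ∧ □◇p is false.
    At w2: ◇◇p requires ◇p at some successor in {w2, w4}.
      At w2: ◇p is false.
      At w4: ◇p is false.
    So ◇◇p is false at w2.
    At w2: □◇p requires ◇p at every successor {w2, w4}.
      ◇p fails at w2, so □◇p is false at w2.

Yes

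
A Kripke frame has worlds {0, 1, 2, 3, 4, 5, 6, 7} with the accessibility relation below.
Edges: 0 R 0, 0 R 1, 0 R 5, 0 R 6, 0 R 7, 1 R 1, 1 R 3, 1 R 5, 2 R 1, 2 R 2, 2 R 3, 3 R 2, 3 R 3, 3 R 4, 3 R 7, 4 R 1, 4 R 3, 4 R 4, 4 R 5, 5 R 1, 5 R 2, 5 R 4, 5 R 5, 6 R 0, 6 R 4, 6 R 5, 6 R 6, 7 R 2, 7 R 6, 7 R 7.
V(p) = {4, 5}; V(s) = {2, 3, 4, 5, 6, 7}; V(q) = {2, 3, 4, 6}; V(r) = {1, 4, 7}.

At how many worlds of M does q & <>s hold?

Let φ = q & <>s. Evaluate φ at each world:
  0 (successors {0, 1, 5, 6, 7}): φ is false.
  1 (successors {1, 3, 5}): φ is false.
  2 (successors {1, 2, 3}): φ is true.
  3 (successors {2, 3, 4, 7}): φ is true.
  4 (successors {1, 3, 4, 5}): φ is true.
  5 (successors {1, 2, 4, 5}): φ is false.
  6 (successors {0, 4, 5, 6}): φ is true.
  7 (successors {2, 6, 7}): φ is false.
For instance, at 7:
  At 7: q is false, <>s is true, so q & <>s is false.
    At 7: <>s requires s at some successor in {2, 6, 7}.
      s holds at 2, so <>s is true at 7.
Satisfying worlds: {2, 3, 4, 6}

4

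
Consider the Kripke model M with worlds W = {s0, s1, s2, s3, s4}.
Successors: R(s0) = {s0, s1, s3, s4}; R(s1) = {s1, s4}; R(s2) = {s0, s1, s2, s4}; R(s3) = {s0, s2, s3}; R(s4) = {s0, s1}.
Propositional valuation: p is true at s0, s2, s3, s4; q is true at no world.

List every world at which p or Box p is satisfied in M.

s0, s2, s3, s4

Let φ = p or Box p. Evaluate φ at each world:
  s0 (successors {s0, s1, s3, s4}): φ is true.
  s1 (successors {s1, s4}): φ is false.
  s2 (successors {s0, s1, s2, s4}): φ is true.
  s3 (successors {s0, s2, s3}): φ is true.
  s4 (successors {s0, s1}): φ is true.
For instance, at s2:
  At s2: p is true, Box p is false, so p or Box p is true.
    At s2: Box p requires p at every successor {s0, s1, s2, s4}.
      p fails at s1, so Box p is false at s2.
Satisfying worlds: {s0, s2, s3, s4}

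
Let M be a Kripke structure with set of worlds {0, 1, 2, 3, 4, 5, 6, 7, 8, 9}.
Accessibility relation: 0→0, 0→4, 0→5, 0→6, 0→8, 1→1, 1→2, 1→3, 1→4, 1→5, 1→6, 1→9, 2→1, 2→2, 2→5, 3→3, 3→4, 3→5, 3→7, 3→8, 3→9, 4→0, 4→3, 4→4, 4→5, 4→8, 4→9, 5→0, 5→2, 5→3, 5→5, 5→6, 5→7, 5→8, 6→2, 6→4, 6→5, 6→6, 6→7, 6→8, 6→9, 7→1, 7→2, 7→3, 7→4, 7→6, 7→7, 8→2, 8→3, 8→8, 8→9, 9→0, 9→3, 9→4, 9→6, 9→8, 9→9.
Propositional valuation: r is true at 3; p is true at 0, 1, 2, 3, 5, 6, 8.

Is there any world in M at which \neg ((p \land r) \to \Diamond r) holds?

Let φ = \neg ((p \land r) \to \Diamond r). Evaluate φ at each world:
  0 (successors {0, 4, 5, 6, 8}): φ is false.
  1 (successors {1, 2, 3, 4, 5, 6, 9}): φ is false.
  2 (successors {1, 2, 5}): φ is false.
  3 (successors {3, 4, 5, 7, 8, 9}): φ is false.
  4 (successors {0, 3, 4, 5, 8, 9}): φ is false.
  5 (successors {0, 2, 3, 5, 6, 7, 8}): φ is false.
  6 (successors {2, 4, 5, 6, 7, 8, 9}): φ is false.
  7 (successors {1, 2, 3, 4, 6, 7}): φ is false.
  8 (successors {2, 3, 8, 9}): φ is false.
  9 (successors {0, 3, 4, 6, 8, 9}): φ is false.
For instance, at 5:
  At 5: (p \land r) \to \Diamond r is true, so \neg ((p \land r) \to \Diamond r) is false.
    At 5: p \land r is false, \Diamond r is true, so (p \land r) \to \Diamond r is true.
      At 5: \Diamond r requires r at some successor in {0, 2, 3, 5, 6, 7, 8}.
        r holds at 3, so \Diamond r is true at 5.

No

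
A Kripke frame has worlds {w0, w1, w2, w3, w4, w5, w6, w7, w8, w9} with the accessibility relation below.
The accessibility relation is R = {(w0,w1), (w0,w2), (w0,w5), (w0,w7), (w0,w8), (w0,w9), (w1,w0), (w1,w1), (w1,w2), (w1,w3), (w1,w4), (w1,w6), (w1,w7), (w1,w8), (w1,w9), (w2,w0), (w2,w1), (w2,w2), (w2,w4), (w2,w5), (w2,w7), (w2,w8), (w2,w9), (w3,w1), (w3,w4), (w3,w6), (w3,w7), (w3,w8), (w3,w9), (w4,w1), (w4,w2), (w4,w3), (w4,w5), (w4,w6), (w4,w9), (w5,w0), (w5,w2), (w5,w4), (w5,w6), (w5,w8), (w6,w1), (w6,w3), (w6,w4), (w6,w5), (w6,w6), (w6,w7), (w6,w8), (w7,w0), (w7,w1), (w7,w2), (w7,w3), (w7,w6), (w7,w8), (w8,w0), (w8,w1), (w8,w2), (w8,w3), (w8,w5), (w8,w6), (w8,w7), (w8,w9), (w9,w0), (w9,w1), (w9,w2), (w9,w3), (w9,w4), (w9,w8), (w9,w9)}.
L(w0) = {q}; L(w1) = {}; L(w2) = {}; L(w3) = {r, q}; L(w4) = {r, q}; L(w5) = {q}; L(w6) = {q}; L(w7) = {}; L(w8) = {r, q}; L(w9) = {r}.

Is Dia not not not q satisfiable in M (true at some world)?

Let φ = Dia not not not q. Evaluate φ at each world:
  w0 (successors {w1, w2, w5, w7, w8, w9}): φ is true.
  w1 (successors {w0, w1, w2, w3, w4, w6, w7, w8, w9}): φ is true.
  w2 (successors {w0, w1, w2, w4, w5, w7, w8, w9}): φ is true.
  w3 (successors {w1, w4, w6, w7, w8, w9}): φ is true.
  w4 (successors {w1, w2, w3, w5, w6, w9}): φ is true.
  w5 (successors {w0, w2, w4, w6, w8}): φ is true.
  w6 (successors {w1, w3, w4, w5, w6, w7, w8}): φ is true.
  w7 (successors {w0, w1, w2, w3, w6, w8}): φ is true.
  w8 (successors {w0, w1, w2, w3, w5, w6, w7, w9}): φ is true.
  w9 (successors {w0, w1, w2, w3, w4, w8, w9}): φ is true.
Detail at w0 (witness):
  At w0: Dia not not not q requires not not not q at some successor in {w1, w2, w5, w7, w8, w9}.
    not not not q holds at w1, so Dia not not not q is true at w0.

Yes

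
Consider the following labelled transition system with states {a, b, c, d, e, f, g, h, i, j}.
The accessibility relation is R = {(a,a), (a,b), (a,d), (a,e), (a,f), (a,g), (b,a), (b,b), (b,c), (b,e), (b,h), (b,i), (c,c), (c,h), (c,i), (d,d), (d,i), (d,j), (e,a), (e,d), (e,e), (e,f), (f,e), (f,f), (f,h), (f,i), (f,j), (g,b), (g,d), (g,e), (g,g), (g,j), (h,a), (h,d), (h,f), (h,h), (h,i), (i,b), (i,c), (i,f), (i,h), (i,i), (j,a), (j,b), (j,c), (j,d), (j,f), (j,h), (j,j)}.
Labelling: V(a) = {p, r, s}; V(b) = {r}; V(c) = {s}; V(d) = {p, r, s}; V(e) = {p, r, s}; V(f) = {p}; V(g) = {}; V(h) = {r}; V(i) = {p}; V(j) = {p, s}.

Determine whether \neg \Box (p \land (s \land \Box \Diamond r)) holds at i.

At i: \Box (p \land (s \land \Box \Diamond r)) is false, so \neg \Box (p \land (s \land \Box \Diamond r)) is true.
  At i: \Box (p \land (s \land \Box \Diamond r)) requires p \land (s \land \Box \Diamond r) at every successor {b, c, f, h, i}.
    p \land (s \land \Box \Diamond r) fails at b, so \Box (p \land (s \land \Box \Diamond r)) is false at i.
      At b: p is false, s \land \Box \Diamond r is false, so p \land (s \land \Box \Diamond r) is false.

Yes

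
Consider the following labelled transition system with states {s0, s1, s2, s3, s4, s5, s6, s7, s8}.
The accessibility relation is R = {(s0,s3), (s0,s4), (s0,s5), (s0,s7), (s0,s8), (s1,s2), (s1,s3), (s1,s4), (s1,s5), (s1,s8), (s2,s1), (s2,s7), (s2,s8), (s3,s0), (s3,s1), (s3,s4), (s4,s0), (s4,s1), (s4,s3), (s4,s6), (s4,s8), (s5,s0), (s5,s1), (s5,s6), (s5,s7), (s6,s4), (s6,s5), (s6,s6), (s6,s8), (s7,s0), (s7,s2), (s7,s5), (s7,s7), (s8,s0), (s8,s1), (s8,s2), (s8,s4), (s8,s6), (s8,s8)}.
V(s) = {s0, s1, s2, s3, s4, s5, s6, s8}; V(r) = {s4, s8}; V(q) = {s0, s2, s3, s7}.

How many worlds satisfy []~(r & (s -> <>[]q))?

Let φ = []~(r & (s -> <>[]q)). Evaluate φ at each world:
  s0 (successors {s3, s4, s5, s7, s8}): φ is true.
  s1 (successors {s2, s3, s4, s5, s8}): φ is true.
  s2 (successors {s1, s7, s8}): φ is true.
  s3 (successors {s0, s1, s4}): φ is true.
  s4 (successors {s0, s1, s3, s6, s8}): φ is true.
  s5 (successors {s0, s1, s6, s7}): φ is true.
  s6 (successors {s4, s5, s6, s8}): φ is true.
  s7 (successors {s0, s2, s5, s7}): φ is true.
  s8 (successors {s0, s1, s2, s4, s6, s8}): φ is true.
For instance, at s1:
  At s1: []~(r & (s -> <>[]q)) requires ~(r & (s -> <>[]q)) at every successor {s2, s3, s4, s5, s8}.
    At s2: ~(r & (s -> <>[]q)) is true.
    At s3: ~(r & (s -> <>[]q)) is true.
    At s4: ~(r & (s -> <>[]q)) is true.
    At s5: ~(r & (s -> <>[]q)) is true.
    At s8: ~(r & (s -> <>[]q)) is true.
  So []~(r & (s -> <>[]q)) is true at s1.
Satisfying worlds: {s0, s1, s2, s3, s4, s5, s6, s7, s8}

9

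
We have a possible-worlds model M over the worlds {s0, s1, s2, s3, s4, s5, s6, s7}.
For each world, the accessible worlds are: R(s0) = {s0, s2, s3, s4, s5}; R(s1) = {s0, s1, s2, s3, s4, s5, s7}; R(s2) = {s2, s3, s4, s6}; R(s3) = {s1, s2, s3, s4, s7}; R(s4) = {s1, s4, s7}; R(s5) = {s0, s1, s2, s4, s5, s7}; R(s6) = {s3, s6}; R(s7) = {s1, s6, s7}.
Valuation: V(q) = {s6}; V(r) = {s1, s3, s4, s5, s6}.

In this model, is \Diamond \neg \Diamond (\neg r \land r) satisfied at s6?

At s6: \Diamond \neg \Diamond (\neg r \land r) requires \neg \Diamond (\neg r \land r) at some successor in {s3, s6}.
  \neg \Diamond (\neg r \land r) holds at s3, so \Diamond \neg \Diamond (\neg r \land r) is true at s6.
    At s3: \Diamond (\neg r \land r) is false, so \neg \Diamond (\neg r \land r) is true.
      At s3: \Diamond (\neg r \land r) requires \neg r \land r at some successor in {s1, s2, s3, s4, s7}.
        At s1: \neg r \land r is false.
        At s2: \neg r \land r is false.
        At s3: \neg r \land r is false.
        At s4: \neg r \land r is false.
        At s7: \neg r \land r is false.
      So \Diamond (\neg r \land r) is false at s3.

Yes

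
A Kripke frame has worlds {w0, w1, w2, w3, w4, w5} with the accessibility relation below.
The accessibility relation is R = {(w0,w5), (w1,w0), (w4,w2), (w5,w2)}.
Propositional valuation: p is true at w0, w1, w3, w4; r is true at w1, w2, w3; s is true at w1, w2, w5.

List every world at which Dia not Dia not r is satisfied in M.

Let φ = Dia not Dia not r. Evaluate φ at each world:
  w0 (successors {w5}): φ is true.
  w1 (successors {w0}): φ is false.
  w2 (successors ∅): φ is false.
  w3 (successors ∅): φ is false.
  w4 (successors {w2}): φ is true.
  w5 (successors {w2}): φ is true.
For instance, at w1:
  At w1: Dia not Dia not r requires not Dia not r at some successor in {w0}.
    At w0: not Dia not r is false.
  So Dia not Dia not r is false at w1.
Satisfying worlds: {w0, w4, w5}

w0, w4, w5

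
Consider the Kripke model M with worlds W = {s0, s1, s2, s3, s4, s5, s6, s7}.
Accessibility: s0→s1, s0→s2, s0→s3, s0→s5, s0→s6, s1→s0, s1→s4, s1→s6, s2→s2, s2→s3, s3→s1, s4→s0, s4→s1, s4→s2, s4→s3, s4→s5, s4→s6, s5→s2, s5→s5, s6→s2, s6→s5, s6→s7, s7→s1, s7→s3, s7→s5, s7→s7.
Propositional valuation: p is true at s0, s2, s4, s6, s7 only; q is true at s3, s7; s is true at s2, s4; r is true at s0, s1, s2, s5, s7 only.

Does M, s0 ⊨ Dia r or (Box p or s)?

At s0: Dia r is true, Box p or s is false, so Dia r or (Box p or s) is true.
  At s0: Dia r requires r at some successor in {s1, s2, s3, s5, s6}.
    r holds at s1, so Dia r is true at s0.
  At s0: Box p is false, s is false, so Box p or s is false.
    At s0: Box p requires p at every successor {s1, s2, s3, s5, s6}.
      p fails at s1, so Box p is false at s0.

Yes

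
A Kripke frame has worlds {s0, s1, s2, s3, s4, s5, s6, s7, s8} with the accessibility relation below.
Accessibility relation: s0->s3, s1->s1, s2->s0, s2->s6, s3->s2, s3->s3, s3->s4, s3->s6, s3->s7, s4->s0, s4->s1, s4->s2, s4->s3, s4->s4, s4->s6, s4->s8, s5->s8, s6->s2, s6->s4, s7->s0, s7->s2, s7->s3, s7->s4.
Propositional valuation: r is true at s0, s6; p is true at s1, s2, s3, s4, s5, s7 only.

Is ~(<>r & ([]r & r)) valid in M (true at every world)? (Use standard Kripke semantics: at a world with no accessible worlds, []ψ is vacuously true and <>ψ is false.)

Let φ = ~(<>r & ([]r & r)). Evaluate φ at each world:
  s0 (successors {s3}): φ is true.
  s1 (successors {s1}): φ is true.
  s2 (successors {s0, s6}): φ is true.
  s3 (successors {s2, s3, s4, s6, s7}): φ is true.
  s4 (successors {s0, s1, s2, s3, s4, s6, s8}): φ is true.
  s5 (successors {s8}): φ is true.
  s6 (successors {s2, s4}): φ is true.
  s7 (successors {s0, s2, s3, s4}): φ is true.
  s8 (successors ∅): φ is true.
For instance, at s2:
  At s2: <>r & ([]r & r) is false, so ~(<>r & ([]r & r)) is true.
    At s2: <>r is true, []r & r is false, so <>r & ([]r & r) is false.
      At s2: <>r requires r at some successor in {s0, s6}.
        r holds at s0, so <>r is true at s2.
      At s2: []r is true, r is false, so []r & r is false.

Yes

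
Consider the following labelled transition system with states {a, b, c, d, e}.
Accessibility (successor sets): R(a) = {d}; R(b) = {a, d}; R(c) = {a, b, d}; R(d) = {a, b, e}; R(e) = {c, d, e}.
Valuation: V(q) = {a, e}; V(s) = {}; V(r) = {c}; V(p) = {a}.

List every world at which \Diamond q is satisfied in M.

b, c, d, e

Recall that \Diamond ψ holds at a world iff ψ holds at some accessible world.
Let φ = \Diamond q. Evaluate φ at each world:
  a (successors {d}): φ is false.
  b (successors {a, d}): φ is true.
  c (successors {a, b, d}): φ is true.
  d (successors {a, b, e}): φ is true.
  e (successors {c, d, e}): φ is true.
For instance, at d:
  At d: \Diamond q requires q at some successor in {a, b, e}.
    q holds at a, so \Diamond q is true at d.
Satisfying worlds: {b, c, d, e}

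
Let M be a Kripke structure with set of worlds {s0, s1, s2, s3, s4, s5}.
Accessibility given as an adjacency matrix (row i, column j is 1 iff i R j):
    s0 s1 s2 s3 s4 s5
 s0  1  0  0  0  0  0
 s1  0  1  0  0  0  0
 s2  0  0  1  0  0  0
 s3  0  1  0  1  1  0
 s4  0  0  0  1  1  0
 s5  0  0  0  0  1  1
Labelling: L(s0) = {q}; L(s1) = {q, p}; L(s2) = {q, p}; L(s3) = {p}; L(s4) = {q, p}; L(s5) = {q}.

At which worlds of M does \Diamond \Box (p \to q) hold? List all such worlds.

s0, s1, s2, s3, s5

Let φ = \Diamond \Box (p \to q). Evaluate φ at each world:
  s0 (successors {s0}): φ is true.
  s1 (successors {s1}): φ is true.
  s2 (successors {s2}): φ is true.
  s3 (successors {s1, s3, s4}): φ is true.
  s4 (successors {s3, s4}): φ is false.
  s5 (successors {s4, s5}): φ is true.
For instance, at s5:
  At s5: \Diamond \Box (p \to q) requires \Box (p \to q) at some successor in {s4, s5}.
    \Box (p \to q) holds at s5, so \Diamond \Box (p \to q) is true at s5.
      At s5: \Box (p \to q) requires p \to q at every successor {s4, s5}.
        At s4: p \to q is true.
        At s5: p \to q is true.
      So \Box (p \to q) is true at s5.
Satisfying worlds: {s0, s1, s2, s3, s5}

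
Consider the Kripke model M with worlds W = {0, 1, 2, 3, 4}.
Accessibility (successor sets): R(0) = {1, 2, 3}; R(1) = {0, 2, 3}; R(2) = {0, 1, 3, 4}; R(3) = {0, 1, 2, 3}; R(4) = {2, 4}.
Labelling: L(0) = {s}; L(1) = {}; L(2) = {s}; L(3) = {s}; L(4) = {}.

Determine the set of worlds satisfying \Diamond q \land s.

none

Let φ = \Diamond q \land s. Evaluate φ at each world:
  0 (successors {1, 2, 3}): φ is false.
  1 (successors {0, 2, 3}): φ is false.
  2 (successors {0, 1, 3, 4}): φ is false.
  3 (successors {0, 1, 2, 3}): φ is false.
  4 (successors {2, 4}): φ is false.
For instance, at 1:
  At 1: \Diamond q is false, s is false, so \Diamond q \land s is false.
    At 1: \Diamond q requires q at some successor in {0, 2, 3}.
      At 0: q is false.
      At 2: q is false.
      At 3: q is false.
    So \Diamond q is false at 1.
Satisfying worlds: none.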